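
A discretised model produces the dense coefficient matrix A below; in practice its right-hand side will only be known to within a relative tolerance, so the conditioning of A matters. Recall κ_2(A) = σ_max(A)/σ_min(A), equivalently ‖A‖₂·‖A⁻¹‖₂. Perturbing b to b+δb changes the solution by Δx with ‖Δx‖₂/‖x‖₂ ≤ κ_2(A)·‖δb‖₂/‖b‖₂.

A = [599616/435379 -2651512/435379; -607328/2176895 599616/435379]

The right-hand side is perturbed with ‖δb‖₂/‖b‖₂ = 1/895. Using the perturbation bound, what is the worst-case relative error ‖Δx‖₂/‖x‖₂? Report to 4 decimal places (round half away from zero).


0.2315

M = AᵀA = [5566526464/2819079025 -4945632768/563815805; -4945632768/563815805 4396225600/112763161]. tr(M)=68692544/1677025, det(M)=65536/1677025
eigenvalues of AᵀA: λ = (tr ± √(tr²−4·det))/2 = 1024/25, 64/67081
κ_2(A) = √(λ_max/λ_min) = √((1024/25) / (64/67081)) = 207.2000
bound on ‖Δx‖/‖x‖: κ·ε = 207.2000·1/895 = 0.2315


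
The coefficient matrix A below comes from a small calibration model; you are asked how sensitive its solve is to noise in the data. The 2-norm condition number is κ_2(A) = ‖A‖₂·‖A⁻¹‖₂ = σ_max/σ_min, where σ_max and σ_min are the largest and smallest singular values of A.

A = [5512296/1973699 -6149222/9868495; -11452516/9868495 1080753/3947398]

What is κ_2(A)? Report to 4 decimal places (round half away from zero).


form AᵀA = [5270978121424/576255583225 -237189362994/115251116645; -237189362994/115251116645 1067765686369/2305022332900] with trace 2635535773/274244180 and determinant 14776336/8570130625
eigenvalues of AᵀA: λ = (tr ± √(tr²−4·det))/2 = 961/100, 61504/342805225
κ_2(A) = √(λ_max/λ_min) = √((961/100) / (61504/342805225)) = 231.4375

231.4375


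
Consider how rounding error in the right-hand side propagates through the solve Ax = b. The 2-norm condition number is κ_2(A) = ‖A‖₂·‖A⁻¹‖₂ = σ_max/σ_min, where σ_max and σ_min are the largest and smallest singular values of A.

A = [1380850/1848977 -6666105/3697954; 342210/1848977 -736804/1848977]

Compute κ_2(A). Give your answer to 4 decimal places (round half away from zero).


M = AᵀA = [92612200/156441493 -222147405/156441493; -222147405/156441493 2132818213/625765972]. tr(M)=192559001/48135844, det(M)=15625/12033961
char-poly roots: 4 and 15625/48135844
κ_2(A) = √(λ_max/λ_min) = √(4 / (15625/48135844)) = 111.0080

111.0080


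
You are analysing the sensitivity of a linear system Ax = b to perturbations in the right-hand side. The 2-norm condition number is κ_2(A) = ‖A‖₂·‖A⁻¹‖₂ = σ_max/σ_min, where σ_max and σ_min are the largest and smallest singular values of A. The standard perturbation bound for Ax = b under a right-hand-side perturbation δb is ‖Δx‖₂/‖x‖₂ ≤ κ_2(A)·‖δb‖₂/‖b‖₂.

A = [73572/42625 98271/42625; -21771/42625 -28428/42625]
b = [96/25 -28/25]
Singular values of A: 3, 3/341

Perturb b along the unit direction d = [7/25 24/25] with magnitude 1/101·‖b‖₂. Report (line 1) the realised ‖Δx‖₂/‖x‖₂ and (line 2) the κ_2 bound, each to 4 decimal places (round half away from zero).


3.3762
3.3762

from the listed singular values, σ₁ = 3, σ_n = 3/341
condition number: 3 ÷ (3/341) = 341.0000
worst-case relative error ≤ 341.0000 × 1/101 = 3.3762
solve Ax = b  →  x = [0.8000 1.0667]
‖b‖₂ = 4.0000 and ‖x‖₂ = 1.3333
re-solving with b+δb shifts x by Δx of norm 4.5017
relative error = 3.3762
tightness: 3.3762 against a bound of 3.3762; the bound is attained (ratio 1)


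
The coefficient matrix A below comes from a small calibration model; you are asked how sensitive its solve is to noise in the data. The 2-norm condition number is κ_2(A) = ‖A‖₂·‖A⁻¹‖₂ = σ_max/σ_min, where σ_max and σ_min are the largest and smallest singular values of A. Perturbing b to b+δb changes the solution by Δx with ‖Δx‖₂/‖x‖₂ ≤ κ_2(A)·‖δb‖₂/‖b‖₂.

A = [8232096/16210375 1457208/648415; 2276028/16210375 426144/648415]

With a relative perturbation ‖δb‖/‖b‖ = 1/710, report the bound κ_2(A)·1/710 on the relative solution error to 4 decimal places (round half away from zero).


AᵀA = [116716332816/420442012225 103726334592/84088402445; 103726334592/84088402445 92202154560/16817680489]; tr = 1440672336/250114225, det = 82944/250114225
λ_max, λ_min = (1440672336/250114225 ± √2075453797818583296/62557125547350625)/2 = 144/25, 576/10004569
so κ_2 = √((144/25) / (576/10004569)) = 316.3000
perturbation bound = 316.3000·1/710 = 0.4455

0.4455


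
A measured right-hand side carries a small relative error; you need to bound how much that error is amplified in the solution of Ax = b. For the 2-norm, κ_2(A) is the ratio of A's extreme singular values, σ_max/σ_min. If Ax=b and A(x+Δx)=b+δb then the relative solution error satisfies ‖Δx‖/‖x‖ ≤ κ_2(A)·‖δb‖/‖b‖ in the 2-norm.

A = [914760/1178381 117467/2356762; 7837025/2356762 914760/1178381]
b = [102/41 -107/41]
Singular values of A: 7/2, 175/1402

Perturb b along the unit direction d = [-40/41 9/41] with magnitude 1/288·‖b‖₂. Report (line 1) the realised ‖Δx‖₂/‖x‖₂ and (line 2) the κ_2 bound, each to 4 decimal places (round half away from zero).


0.0042
0.0974

σ_max = 7/2, σ_min = 175/1402
κ_2(A) = (7/2) / (175/1402) = 28.0400
bound on ‖Δx‖/‖x‖: κ·ε = 28.0400·1/288 = 0.0974
solve Ax = b  →  x = [4.7183 -23.5735]
2-norm of b is 3.6056; of x, 24.0411
with δb = [-0.0122 0.0027], A·Δx = δb → ‖Δx‖ = 0.1003
dividing the unrounded norms, ‖Δx‖/‖x‖ = 0.0042
realised/bound (from unrounded values) ≈ 0.0428


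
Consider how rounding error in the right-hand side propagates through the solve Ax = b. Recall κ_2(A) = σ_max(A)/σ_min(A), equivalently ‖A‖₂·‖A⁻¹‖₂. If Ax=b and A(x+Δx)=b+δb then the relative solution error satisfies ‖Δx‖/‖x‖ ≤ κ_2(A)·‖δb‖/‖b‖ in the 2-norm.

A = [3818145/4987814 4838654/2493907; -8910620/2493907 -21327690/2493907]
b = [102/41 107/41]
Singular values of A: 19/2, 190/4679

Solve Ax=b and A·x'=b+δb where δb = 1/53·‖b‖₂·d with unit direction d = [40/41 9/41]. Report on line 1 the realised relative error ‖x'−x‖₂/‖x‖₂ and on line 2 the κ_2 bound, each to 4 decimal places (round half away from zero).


largest singular value 19/2, smallest 190/4679
κ_2(A) = (19/2) / (190/4679) = 233.9500
perturbation bound = 233.9500·1/53 = 4.4142
solve Ax = b  →  x = [-68.2769 28.2206]
‖b‖ = 3.6056, ‖x‖ = 73.8792
δb = ε·‖b‖·d = [0.0664 0.0149]; solving A·Δx = δb gives ‖Δx‖ = 1.6753
realised ‖Δx‖/‖x‖ = 0.0227
so the bound overstates the realised error by a factor of ≈ 194.6590 (computed from the unrounded values)

0.0227
4.4142


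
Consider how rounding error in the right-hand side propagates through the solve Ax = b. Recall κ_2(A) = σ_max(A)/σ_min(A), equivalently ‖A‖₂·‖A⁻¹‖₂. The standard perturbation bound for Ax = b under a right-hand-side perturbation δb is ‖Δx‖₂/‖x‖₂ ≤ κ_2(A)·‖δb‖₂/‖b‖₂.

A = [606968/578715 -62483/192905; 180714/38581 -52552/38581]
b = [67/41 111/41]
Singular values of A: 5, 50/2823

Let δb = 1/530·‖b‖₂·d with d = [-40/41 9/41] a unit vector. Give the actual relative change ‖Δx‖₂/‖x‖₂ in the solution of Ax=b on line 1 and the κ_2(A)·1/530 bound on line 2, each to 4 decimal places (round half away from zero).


0.0060
0.5326

from the listed singular values, σ₁ = 5, σ_n = 50/2823
κ = σ_max/σ_min = 5/(50/2823) = 282.3000
κ_2(A)·‖δb‖/‖b‖ = 0.5326
solve Ax = b  →  x = [-15.2328 -54.3696]
‖b‖ = 3.1623, ‖x‖ = 56.4632
δb = ε·‖b‖·d = [-0.0058 0.0013]; solving A·Δx = δb gives ‖Δx‖ = 0.3369
relative error = 0.0060
so the bound overstates the realised error by a factor of ≈ 89.2761 (computed from the unrounded values)


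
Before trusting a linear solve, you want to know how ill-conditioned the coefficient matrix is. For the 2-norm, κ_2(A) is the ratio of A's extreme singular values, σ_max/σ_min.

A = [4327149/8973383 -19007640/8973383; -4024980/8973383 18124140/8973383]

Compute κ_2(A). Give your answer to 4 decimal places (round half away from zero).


377.3500

M = AᵀA = [41527565361/95745068329 -184540061160/95745068329; -184540061160/95745068329 820184101200/95745068329]. tr(M)=512618481/56957209, det(M)=32400/56957209
solving λ² − 512618481/56957209·λ + 32400/56957209 = 0 gives λ = 9, 3600/56957209
σ_max=√9=3, σ_min=√(3600/56957209)=(60/7547) → κ = 377.3500


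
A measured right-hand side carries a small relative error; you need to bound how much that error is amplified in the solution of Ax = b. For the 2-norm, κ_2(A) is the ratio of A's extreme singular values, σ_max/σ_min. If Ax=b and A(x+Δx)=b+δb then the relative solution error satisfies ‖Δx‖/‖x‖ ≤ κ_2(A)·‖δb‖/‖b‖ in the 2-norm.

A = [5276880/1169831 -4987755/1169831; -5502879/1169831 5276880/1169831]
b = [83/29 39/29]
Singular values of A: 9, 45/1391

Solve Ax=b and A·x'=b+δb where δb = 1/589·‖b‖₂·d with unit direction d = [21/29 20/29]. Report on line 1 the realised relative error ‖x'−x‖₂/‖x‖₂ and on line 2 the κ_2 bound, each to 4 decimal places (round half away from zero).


0.0018
0.4723

from the listed singular values, σ₁ = 9, σ_n = 45/1391
condition number: 9 ÷ (45/1391) = 278.2000
bound on ‖Δx‖/‖x‖: κ·ε = 278.2000·1/589 = 0.4723
solve Ax = b  →  x = [64.0345 67.0751]
‖b‖₂ = 3.1623 and ‖x‖₂ = 92.7334
Δx = A⁻¹·δb where δb = 1/589·3.1623·d; ‖Δx‖ = 0.1660
relative error = 0.0018
so the bound overstates the realised error by a factor of ≈ 263.9239 (computed from the unrounded values)


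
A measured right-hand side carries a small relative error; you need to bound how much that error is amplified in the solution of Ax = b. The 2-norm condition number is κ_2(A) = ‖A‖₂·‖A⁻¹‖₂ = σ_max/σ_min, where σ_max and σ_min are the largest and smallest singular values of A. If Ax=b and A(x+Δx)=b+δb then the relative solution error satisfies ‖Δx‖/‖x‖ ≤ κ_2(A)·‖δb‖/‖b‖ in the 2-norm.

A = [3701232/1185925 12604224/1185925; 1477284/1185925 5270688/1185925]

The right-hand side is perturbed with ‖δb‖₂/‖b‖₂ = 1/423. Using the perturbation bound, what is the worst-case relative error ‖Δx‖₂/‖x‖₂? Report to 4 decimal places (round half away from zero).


form AᵀA = [18794658384/1664400125 64423029888/1664400125; 64423029888/1664400125 220883567616/1664400125] with trace 1917425808/13315201 and determinant 5308416/13315201
λ_max, λ_min = (1917425808/13315201 ± √3676238998680326400/177294577670401)/2 = 144, 36864/13315201
so κ_2 = √(144 / (36864/13315201)) = 228.0625
κ_2(A)·‖δb‖/‖b‖ = 0.5392

0.5392


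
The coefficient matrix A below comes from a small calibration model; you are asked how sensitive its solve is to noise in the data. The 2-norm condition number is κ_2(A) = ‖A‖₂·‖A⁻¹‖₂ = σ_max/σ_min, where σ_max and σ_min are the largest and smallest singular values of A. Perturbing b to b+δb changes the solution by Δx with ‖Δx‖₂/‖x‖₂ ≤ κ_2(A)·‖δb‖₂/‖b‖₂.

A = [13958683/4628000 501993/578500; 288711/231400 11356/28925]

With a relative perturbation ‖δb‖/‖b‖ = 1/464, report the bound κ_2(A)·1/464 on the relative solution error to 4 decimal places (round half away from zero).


AᵀA = [1350215666881/126736000000 49222497051/15842000000; 49222497051/15842000000 1796334121/1980250000]; tr = 2344289681/202777600, det = 83521/8111104
char-poly roots: 289/25 and 7225/8111104
σ_max=√(289/25)=(17/5), σ_min=√(7225/8111104)=(85/2848) → κ = 113.9200
worst-case relative error ≤ 113.9200 × 1/464 = 0.2455

0.2455


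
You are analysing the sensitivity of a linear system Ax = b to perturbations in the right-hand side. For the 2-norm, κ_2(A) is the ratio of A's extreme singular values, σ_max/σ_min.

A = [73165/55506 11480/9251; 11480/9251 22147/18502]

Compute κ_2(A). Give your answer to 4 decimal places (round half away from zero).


AᵀA = [12006625/3663396 952840/305283; 952840/305283 1210049/407044]; tr = 13613/2178, det = 25/17424
char-poly roots: 25/4 and 1/4356
so κ_2 = √((25/4) / (1/4356)) = 165.0000

165.0000


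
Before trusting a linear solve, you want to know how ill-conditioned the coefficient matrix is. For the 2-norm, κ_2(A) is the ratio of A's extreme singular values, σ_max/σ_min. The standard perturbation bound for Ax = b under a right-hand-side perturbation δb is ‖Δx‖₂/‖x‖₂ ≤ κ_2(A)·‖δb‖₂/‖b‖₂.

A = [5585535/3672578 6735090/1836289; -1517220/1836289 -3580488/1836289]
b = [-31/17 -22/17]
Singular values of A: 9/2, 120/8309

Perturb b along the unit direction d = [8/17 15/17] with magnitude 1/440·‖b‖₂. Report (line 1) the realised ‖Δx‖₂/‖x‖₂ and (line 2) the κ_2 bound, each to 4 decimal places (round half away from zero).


0.0025
0.7082

from the listed singular values, σ₁ = 9/2, σ_n = 120/8309
κ = σ_max/σ_min = (9/2)/(120/8309) = 311.5875
perturbation bound = 311.5875·1/440 = 0.7082
solve Ax = b  →  x = [127.7453 -53.4679]
2-norm of b is 2.2361; of x, 138.4835
Δx = A⁻¹·δb where δb = 1/440·2.2361·d; ‖Δx‖ = 0.3519
dividing the unrounded norms, ‖Δx‖/‖x‖ = 0.0025
realised/bound (from unrounded values) ≈ 0.0036


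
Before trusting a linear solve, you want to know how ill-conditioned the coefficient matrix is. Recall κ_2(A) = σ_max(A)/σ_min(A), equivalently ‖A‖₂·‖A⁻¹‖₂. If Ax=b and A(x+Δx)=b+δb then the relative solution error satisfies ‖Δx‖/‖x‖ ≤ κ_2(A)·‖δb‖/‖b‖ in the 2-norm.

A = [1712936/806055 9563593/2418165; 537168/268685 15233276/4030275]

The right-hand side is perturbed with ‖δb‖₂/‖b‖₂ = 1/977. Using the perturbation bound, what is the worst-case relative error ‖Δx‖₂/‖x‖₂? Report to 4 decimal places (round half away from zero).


form AᵀA = [6576807232/772562025 184963816072/11588430375; 184963816072/11588430375 5202178425649/173826455625] with trace 23120969041/601475625 and determinant 236421376/15036890625
λ_max, λ_min = (23120969041/601475625 ± √534556457123697586081/361772927469140625)/2 = 961/25, 246016/601475625
κ_2(A) = √(λ_max/λ_min) = √((961/25) / (246016/601475625)) = 306.5625
worst-case relative error ≤ 306.5625 × 1/977 = 0.3138

0.3138


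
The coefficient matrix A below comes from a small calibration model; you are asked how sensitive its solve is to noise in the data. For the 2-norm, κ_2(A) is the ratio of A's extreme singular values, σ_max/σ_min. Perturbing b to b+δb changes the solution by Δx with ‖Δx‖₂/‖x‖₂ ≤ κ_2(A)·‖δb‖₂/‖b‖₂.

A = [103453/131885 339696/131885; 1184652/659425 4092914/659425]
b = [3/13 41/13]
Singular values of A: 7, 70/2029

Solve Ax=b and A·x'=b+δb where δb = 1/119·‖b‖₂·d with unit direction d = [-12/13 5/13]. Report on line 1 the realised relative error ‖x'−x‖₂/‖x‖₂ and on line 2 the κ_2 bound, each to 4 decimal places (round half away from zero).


σ_max = 7, σ_min = 70/2029
κ = σ_max/σ_min = 7/(70/2029) = 202.9000
perturbation bound = 202.9000·1/119 = 1.7050
solve Ax = b  →  x = [-27.7063 8.5274]
2-norm of b is 3.1623; of x, 28.9889
re-solving with b+δb shifts x by Δx of norm 0.7703
dividing the unrounded norms, ‖Δx‖/‖x‖ = 0.0266
so the bound overstates the realised error by a factor of ≈ 64.1696 (computed from the unrounded values)

0.0266
1.7050


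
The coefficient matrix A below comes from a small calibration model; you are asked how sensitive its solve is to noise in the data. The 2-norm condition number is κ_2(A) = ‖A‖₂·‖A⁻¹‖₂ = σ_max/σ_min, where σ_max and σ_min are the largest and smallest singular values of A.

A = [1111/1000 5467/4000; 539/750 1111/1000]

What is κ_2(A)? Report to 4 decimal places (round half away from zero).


19.2000

form AᵀA = [630289/360000 1112111/480000; 1112111/480000 1985489/640000] with trace 1118161/230400 and determinant 14641/230400
eigenvalues of AᵀA: λ = (tr ± √(tr²−4·det))/2 = 121/25, 121/9216
so κ_2 = √((121/25) / (121/9216)) = 19.2000


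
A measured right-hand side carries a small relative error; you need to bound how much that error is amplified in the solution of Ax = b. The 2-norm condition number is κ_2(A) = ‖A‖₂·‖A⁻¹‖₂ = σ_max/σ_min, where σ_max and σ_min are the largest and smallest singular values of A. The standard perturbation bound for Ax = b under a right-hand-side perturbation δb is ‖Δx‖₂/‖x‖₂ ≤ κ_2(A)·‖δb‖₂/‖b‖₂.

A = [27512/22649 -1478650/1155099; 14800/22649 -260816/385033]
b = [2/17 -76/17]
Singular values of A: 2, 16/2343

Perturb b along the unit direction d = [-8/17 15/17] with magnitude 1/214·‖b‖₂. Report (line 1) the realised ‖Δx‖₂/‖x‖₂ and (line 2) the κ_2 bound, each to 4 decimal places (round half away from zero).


0.0052
1.3686

σ_max = 2, σ_min = 16/2343
κ_2(A) = 2 / (16/2343) = 292.8750
perturbation bound = 292.8750·1/214 = 1.3686
solve Ax = b  →  x = [-424.8534 -403.2414]
‖b‖₂ = 4.4721 and ‖x‖₂ = 585.7509
Δx = A⁻¹·δb where δb = 1/214·4.4721·d; ‖Δx‖ = 3.0602
relative error = 0.0052
so the bound overstates the realised error by a factor of ≈ 261.9557 (computed from the unrounded values)


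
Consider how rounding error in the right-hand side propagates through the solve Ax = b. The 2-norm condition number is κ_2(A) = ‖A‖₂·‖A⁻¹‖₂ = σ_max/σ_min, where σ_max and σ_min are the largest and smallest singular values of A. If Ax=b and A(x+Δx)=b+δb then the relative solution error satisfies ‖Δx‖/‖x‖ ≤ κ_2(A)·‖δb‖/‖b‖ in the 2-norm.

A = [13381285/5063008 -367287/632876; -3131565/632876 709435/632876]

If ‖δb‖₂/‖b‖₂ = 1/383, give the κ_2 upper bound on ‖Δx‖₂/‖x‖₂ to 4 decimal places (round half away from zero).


0.9483

AᵀA = [2791306389625/88699134976 -78504866955/11087391872; -78504866955/11087391872 1104148373/692961992]; tr = 1744579049/52765696, det = 6996025/844251136
λ_max, λ_min = (1744579049/52765696 ± √3043463770677654801/2784218674364416)/2 = 529/16, 13225/52765696
so κ_2 = √((529/16) / (13225/52765696)) = 363.2000
bound on ‖Δx‖/‖x‖: κ·ε = 363.2000·1/383 = 0.9483


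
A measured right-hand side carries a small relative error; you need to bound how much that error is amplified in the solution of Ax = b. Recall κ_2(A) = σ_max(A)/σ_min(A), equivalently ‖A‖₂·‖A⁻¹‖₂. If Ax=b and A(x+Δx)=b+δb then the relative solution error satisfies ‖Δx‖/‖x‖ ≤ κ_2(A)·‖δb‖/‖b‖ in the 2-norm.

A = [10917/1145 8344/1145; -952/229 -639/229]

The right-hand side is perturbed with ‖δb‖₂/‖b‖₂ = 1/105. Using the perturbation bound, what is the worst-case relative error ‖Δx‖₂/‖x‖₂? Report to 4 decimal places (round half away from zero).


M = AᵀA = [141838489/1311025 106299648/1311025; 106299648/1311025 79830361/1311025]. tr(M)=8866754/52441, det(M)=714025/52441
eigenvalues of AᵀA: λ = (tr ± √(tr²−4·det))/2 = 169, 4225/52441
κ_2(A) = √(λ_max/λ_min) = √(169 / (4225/52441)) = 45.8000
perturbation bound = 45.8000·1/105 = 0.4362

0.4362


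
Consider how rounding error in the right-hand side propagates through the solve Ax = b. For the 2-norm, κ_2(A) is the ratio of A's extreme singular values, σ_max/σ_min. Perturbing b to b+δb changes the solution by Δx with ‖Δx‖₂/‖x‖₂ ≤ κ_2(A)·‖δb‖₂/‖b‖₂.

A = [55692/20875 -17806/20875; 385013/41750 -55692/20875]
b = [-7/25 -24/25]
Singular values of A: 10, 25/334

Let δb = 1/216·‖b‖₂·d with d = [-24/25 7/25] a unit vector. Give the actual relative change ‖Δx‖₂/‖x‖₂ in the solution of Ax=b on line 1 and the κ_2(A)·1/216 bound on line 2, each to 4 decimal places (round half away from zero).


σ_max = 10, σ_min = 25/334
condition number: 10 ÷ (25/334) = 133.6000
bound on ‖Δx‖/‖x‖: κ·ε = 133.6000·1/216 = 0.6185
solve Ax = b  →  x = [-0.0960 0.0280]
‖b‖₂ = 1.0000 and ‖x‖₂ = 0.1000
δb = ε·‖b‖·d = [-0.0044 0.0013]; solving A·Δx = δb gives ‖Δx‖ = 0.0619
relative error = 0.6185
realised/bound = 1 exactly: the bound is attained for this b and d

0.6185
0.6185


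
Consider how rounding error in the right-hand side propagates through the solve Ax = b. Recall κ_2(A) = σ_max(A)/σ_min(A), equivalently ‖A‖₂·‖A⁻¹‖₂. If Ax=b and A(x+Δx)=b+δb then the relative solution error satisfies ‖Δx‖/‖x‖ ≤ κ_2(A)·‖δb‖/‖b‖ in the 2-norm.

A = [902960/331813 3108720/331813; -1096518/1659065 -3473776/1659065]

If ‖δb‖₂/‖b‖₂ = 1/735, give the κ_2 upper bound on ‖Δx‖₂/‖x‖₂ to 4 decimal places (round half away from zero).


M = AᵀA = [12841029604/1637416225 44012672928/1637416225; 44012672928/1637416225 150904592896/1637416225]. tr(M)=6549824900/65496649, det(M)=16000000/65496649
λ_max, λ_min = (6549824900/65496649 ± √42896014435124010000/4289811030229201)/2 = 100, 160000/65496649
σ_max=√100=10, σ_min=√(160000/65496649)=(400/8093) → κ = 202.3250
perturbation bound = 202.3250·1/735 = 0.2753

0.2753


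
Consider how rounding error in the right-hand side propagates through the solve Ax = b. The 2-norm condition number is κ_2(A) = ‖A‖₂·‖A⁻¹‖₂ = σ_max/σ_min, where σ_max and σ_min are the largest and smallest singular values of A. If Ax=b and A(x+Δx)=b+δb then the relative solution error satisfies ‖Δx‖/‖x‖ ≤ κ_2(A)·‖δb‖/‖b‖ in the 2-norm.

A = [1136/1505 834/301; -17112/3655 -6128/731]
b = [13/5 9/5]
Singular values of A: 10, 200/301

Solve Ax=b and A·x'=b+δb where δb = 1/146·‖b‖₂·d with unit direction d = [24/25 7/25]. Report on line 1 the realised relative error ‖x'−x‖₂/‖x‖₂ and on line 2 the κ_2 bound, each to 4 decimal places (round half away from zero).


0.0072
0.1031

σ_max = 10, σ_min = 200/301
κ_2(A) = 10 / (200/301) = 15.0500
perturbation bound = 15.0500·1/146 = 0.1031
solve Ax = b  →  x = [-4.0309 2.0365]
‖b‖ = 3.1623, ‖x‖ = 4.5161
δb = ε·‖b‖·d = [0.0208 0.0061]; solving A·Δx = δb gives ‖Δx‖ = 0.0326
realised ‖Δx‖/‖x‖ = 0.0072
realised/bound (from unrounded values) ≈ 0.0700


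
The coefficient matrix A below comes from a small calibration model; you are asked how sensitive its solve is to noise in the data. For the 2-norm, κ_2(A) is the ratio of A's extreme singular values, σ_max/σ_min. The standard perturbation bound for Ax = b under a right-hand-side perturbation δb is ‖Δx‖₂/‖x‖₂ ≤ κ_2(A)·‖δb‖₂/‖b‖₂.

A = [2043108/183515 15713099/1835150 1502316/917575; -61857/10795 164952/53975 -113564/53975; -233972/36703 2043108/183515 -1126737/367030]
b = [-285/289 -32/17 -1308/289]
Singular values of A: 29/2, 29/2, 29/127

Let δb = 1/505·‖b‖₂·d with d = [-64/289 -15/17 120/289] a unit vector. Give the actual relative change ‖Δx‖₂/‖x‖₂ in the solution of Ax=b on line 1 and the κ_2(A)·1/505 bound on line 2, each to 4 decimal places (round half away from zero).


0.1257
0.1257

largest singular value 29/2, smallest 29/127
κ = σ_max/σ_min = (29/2)/(29/127) = 63.5000
bound on ‖Δx‖/‖x‖: κ·ε = 63.5000·1/505 = 0.1257
solve Ax = b  →  x = [0.1363 -0.3072 0.0772]
2-norm of b is 5.0000; of x, 0.3448
re-solving with b+δb shifts x by Δx of norm 0.0434
realised ‖Δx‖/‖x‖ = 0.1257
tightness: 0.1257 against a bound of 0.1257; the bound is attained (ratio 1)


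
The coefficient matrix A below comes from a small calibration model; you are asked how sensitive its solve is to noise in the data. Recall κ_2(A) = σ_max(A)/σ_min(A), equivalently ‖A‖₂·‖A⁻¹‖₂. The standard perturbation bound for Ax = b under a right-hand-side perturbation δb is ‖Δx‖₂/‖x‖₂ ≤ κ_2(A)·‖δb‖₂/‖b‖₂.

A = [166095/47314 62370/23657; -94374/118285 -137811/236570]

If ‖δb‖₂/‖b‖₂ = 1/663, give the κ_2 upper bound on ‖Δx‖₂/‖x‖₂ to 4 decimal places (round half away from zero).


AᵀA = [431478009/33292900 80901072/8323225; 80901072/8323225 242708841/33292900]; tr = 13483737/665858, det = 18225/5326864
eigenvalues of AᵀA: λ = (tr ± √(tr²−4·det))/2 = 81/4, 225/1331716
so κ_2 = √((81/4) / (225/1331716)) = 346.2000
worst-case relative error ≤ 346.2000 × 1/663 = 0.5222

0.5222


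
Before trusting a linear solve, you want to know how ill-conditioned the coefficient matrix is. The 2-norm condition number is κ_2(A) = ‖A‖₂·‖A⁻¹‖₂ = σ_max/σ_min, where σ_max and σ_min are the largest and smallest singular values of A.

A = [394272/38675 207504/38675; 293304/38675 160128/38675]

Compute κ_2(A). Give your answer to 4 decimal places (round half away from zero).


136.5000

M = AᵀA = [9659105856/59830225 206046720/2393209; 206046720/2393209 2747955456/59830225]. tr(M)=42931008/207025, det(M)=11943936/5175625
λ_max, λ_min = (42931008/207025 ± √2948281307136/68574961)/2 = 5184/25, 2304/207025
κ_2(A) = √(λ_max/λ_min) = √((5184/25) / (2304/207025)) = 136.5000


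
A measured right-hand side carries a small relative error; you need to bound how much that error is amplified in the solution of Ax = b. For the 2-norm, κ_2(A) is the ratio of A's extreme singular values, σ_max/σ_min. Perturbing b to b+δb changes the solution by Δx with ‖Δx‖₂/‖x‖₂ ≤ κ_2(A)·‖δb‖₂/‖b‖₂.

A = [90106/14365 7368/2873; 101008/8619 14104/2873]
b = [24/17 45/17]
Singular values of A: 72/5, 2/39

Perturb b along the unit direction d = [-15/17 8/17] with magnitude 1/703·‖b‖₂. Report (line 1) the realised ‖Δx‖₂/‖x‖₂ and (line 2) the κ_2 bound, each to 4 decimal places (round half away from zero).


σ_max = 72/5, σ_min = 2/39
κ_2(A) = (72/5) / (2/39) = 280.8000
worst-case relative error ≤ 280.8000 × 1/703 = 0.3994
solve Ax = b  →  x = [0.1923 0.0801]
‖b‖₂ = 3.0000 and ‖x‖₂ = 0.2083
δb = ε·‖b‖·d = [-0.0038 0.0020]; solving A·Δx = δb gives ‖Δx‖ = 0.0832
realised ‖Δx‖/‖x‖ = 0.3994
tightness: 0.3994 against a bound of 0.3994; the bound is attained (ratio 1)

0.3994
0.3994


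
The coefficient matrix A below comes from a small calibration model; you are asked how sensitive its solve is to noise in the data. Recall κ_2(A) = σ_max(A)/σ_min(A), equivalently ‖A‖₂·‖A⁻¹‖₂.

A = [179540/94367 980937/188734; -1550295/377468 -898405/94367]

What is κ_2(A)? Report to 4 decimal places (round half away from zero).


42.7000

M = AᵀA = [10100928625/493017616 6038157915/123254404; 6038157915/123254404 14500912021/123254404]. tr(M)=402985661/2917264, det(M)=121992025/11669056
λ_max, λ_min = (402985661/2917264 ± √162041560028787321/8510429245696)/2 = 2209/16, 55225/729316
σ_max=√(2209/16)=(47/4), σ_min=√(55225/729316)=(235/854) → κ = 42.7000


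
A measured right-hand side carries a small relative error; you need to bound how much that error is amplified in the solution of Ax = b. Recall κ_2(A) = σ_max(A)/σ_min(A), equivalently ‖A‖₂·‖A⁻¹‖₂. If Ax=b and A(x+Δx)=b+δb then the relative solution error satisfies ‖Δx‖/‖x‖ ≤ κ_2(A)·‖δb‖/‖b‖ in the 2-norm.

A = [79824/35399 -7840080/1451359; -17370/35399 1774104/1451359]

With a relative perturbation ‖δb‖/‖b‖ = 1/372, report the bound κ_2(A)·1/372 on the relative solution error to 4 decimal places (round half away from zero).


0.9150

M = AᵀA = [6673587876/1253089201 -16015676400/1253089201; -16015676400/1253089201 38438012736/1253089201]. tr(M)=266932548/7414729, det(M)=82944/7414729
eigenvalues of AᵀA: λ = (tr ± √(tr²−4·det))/2 = 36, 2304/7414729
κ = σ_max/σ_min = 6/(48/2723) = 340.3750
perturbation bound = 340.3750·1/372 = 0.9150


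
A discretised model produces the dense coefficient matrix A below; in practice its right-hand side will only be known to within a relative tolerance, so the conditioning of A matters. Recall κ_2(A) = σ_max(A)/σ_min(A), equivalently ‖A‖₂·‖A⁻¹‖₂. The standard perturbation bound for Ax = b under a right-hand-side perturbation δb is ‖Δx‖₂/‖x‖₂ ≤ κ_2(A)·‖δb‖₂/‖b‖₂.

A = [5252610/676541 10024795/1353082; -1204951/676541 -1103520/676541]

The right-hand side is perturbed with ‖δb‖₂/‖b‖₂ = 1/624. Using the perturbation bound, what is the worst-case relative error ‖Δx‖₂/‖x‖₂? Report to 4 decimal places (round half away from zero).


0.3647

AᵀA = [17276513221/272283001 16453216395/272283001; 16453216395/272283001 62681463625/1089132004]; tr = 156703349/1295044, det = 366025/1295044
char-poly roots: 121 and 3025/1295044
σ_max=√121=11, σ_min=√(3025/1295044)=(55/1138) → κ = 227.6000
bound on ‖Δx‖/‖x‖: κ·ε = 227.6000·1/624 = 0.3647


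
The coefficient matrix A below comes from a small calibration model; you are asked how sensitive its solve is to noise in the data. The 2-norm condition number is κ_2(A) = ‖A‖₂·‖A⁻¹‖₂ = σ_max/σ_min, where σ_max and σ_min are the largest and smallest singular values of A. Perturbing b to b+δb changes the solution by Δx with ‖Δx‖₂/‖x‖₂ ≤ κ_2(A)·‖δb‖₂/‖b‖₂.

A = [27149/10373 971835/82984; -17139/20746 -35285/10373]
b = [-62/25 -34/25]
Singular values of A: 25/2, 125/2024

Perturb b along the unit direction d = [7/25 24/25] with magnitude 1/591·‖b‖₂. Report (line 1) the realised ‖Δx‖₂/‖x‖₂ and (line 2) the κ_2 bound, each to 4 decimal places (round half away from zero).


0.0024
0.3425

largest singular value 25/2, smallest 125/2024
κ = σ_max/σ_min = (25/2)/(125/2024) = 202.4000
bound on ‖Δx‖/‖x‖: κ·ε = 202.4000·1/591 = 0.3425
solve Ax = b  →  x = [31.5590 -7.2648]
‖b‖ = 2.8284, ‖x‖ = 32.3844
re-solving with b+δb shifts x by Δx of norm 0.0775
dividing the unrounded norms, ‖Δx‖/‖x‖ = 0.0024
so the bound overstates the realised error by a factor of ≈ 143.1202 (computed from the unrounded values)


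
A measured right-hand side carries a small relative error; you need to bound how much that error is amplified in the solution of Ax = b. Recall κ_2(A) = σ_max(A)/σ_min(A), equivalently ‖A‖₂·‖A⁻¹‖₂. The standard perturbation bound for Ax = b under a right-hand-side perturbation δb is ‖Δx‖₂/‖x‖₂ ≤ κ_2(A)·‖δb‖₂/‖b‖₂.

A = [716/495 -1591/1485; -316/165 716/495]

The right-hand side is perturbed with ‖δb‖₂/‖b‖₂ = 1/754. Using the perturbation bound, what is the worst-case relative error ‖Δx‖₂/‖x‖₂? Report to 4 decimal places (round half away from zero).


form AᵀA = [282272/49005 -635092/147015; -635092/147015 1429037/441045] with trace 793897/88209 and determinant 16/9801
char-poly roots: 9 and 16/88209
κ_2(A) = √(λ_max/λ_min) = √(9 / (16/88209)) = 222.7500
κ_2(A)·‖δb‖/‖b‖ = 0.2954

0.2954


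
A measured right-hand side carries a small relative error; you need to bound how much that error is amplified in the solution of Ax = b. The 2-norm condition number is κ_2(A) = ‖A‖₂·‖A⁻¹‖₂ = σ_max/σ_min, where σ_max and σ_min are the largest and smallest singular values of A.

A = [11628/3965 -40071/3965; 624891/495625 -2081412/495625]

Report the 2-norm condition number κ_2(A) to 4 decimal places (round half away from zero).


305.0000

AᵀA = [14811544449/1453515625 -50775475968/1453515625; -50775475968/1453515625 174089376801/1453515625]; tr = 302241474/2325625, det = 10556001/58140625
solving λ² − 302241474/2325625·λ + 10556001/58140625 = 0 gives λ = 3249/25, 3249/2325625
σ_max=√(3249/25)=(57/5), σ_min=√(3249/2325625)=(57/1525) → κ = 305.0000


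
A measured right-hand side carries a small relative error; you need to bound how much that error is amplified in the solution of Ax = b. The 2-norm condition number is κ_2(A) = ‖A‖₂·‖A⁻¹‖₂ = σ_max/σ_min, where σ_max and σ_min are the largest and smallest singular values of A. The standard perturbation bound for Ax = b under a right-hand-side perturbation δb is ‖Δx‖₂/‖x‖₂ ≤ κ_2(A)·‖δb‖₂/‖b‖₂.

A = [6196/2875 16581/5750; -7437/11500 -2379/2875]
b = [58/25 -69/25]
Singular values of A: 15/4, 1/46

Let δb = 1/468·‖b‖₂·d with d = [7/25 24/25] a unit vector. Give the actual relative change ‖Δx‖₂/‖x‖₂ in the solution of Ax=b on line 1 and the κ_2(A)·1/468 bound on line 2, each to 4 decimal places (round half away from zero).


σ_max = 15/4, σ_min = 1/46
κ_2(A) = (15/4) / (1/46) = 172.5000
worst-case relative error ≤ 172.5000 × 1/468 = 0.3686
solve Ax = b  →  x = [74.0800 -54.5600]
2-norm of b is 3.6056; of x, 92.0035
δb = ε·‖b‖·d = [0.0022 0.0074]; solving A·Δx = δb gives ‖Δx‖ = 0.3544
dividing the unrounded norms, ‖Δx‖/‖x‖ = 0.0039
so the bound overstates the realised error by a factor of ≈ 95.6894 (computed from the unrounded values)

0.0039
0.3686


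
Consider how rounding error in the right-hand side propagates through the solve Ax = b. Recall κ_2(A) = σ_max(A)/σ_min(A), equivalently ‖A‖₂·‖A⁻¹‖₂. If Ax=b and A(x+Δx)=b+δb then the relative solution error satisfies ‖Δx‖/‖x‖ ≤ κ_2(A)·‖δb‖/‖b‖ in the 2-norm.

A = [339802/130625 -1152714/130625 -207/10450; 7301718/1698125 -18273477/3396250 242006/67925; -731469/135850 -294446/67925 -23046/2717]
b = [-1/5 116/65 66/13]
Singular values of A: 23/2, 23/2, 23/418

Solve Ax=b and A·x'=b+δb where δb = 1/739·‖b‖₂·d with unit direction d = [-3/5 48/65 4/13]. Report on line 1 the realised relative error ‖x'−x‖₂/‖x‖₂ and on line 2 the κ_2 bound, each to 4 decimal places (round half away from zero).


0.0024
0.2828

from the listed singular values, σ₁ = 23/2, σ_n = 23/418
κ = σ_max/σ_min = (23/2)/(23/418) = 209.0000
perturbation bound = 209.0000·1/739 = 0.2828
solve Ax = b  →  x = [-42.0243 -12.4383 32.4348]
‖b‖ = 5.3852, ‖x‖ = 54.5231
δb = ε·‖b‖·d = [-0.0044 0.0054 0.0022]; solving A·Δx = δb gives ‖Δx‖ = 0.1324
realised ‖Δx‖/‖x‖ = 0.0024
tightness: 0.0024 against a bound of 0.2828 (unrounded ratio ≈ 0.0086)


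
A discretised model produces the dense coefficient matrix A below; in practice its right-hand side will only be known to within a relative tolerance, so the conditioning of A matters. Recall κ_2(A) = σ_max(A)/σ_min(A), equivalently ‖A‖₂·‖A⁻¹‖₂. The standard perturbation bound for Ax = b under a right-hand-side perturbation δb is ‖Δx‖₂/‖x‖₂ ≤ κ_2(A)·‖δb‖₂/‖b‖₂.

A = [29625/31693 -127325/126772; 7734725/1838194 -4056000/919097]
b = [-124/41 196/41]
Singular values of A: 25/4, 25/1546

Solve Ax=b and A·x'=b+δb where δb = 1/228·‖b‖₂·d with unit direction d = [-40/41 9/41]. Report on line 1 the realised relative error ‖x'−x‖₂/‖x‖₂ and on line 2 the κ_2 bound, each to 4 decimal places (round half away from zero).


from the listed singular values, σ₁ = 25/4, σ_n = 25/1546
κ = σ_max/σ_min = (25/4)/(25/1546) = 386.5000
perturbation bound = 386.5000·1/228 = 1.6952
solve Ax = b  →  x = [179.5641 170.1297]
‖b‖ = 5.6569, ‖x‖ = 247.3608
δb = ε·‖b‖·d = [-0.0242 0.0054]; solving A·Δx = δb gives ‖Δx‖ = 1.5343
dividing the unrounded norms, ‖Δx‖/‖x‖ = 0.0062
so the bound overstates the realised error by a factor of ≈ 273.2977 (computed from the unrounded values)

0.0062
1.6952


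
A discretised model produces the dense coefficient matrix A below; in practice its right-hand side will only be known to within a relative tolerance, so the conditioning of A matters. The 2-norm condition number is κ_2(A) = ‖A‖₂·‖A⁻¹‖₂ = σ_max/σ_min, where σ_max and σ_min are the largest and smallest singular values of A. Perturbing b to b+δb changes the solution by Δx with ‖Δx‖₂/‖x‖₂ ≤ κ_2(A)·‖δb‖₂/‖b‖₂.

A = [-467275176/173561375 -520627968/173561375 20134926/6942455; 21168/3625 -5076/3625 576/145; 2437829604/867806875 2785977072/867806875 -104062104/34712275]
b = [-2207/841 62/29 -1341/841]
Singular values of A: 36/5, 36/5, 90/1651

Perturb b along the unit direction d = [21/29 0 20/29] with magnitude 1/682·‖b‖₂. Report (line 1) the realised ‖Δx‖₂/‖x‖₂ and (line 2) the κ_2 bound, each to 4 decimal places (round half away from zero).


0.0018
0.1937

σ_max = 36/5, σ_min = 90/1651
κ = σ_max/σ_min = (36/5)/(90/1651) = 132.0800
κ_2(A)·‖δb‖/‖b‖ = 0.1937
solve Ax = b  →  x = [12.6175 -42.2678 -32.9089]
2-norm of b is 3.7417; of x, 55.0342
re-solving with b+δb shifts x by Δx of norm 0.1006
dividing the unrounded norms, ‖Δx‖/‖x‖ = 0.0018
so the bound overstates the realised error by a factor of ≈ 105.9013 (computed from the unrounded values)


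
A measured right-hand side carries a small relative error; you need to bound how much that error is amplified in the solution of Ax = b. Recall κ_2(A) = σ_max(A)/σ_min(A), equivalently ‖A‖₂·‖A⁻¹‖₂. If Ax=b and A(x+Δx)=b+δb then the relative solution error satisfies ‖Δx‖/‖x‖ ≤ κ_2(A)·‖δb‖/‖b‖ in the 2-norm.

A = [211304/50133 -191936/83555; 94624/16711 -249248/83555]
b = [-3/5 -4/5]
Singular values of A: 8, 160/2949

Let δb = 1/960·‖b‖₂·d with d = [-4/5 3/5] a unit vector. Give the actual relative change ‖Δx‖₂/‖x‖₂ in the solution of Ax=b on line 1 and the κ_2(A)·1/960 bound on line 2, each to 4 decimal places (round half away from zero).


0.1536
0.1536

from the listed singular values, σ₁ = 8, σ_n = 160/2949
κ = σ_max/σ_min = 8/(160/2949) = 147.4500
κ_2(A)·‖δb‖/‖b‖ = 0.1536
solve Ax = b  →  x = [-0.1103 0.0588]
‖b‖₂ = 1.0000 and ‖x‖₂ = 0.1250
re-solving with b+δb shifts x by Δx of norm 0.0192
realised ‖Δx‖/‖x‖ = 0.1536
realised/bound = 1 exactly: the bound is attained for this b and d


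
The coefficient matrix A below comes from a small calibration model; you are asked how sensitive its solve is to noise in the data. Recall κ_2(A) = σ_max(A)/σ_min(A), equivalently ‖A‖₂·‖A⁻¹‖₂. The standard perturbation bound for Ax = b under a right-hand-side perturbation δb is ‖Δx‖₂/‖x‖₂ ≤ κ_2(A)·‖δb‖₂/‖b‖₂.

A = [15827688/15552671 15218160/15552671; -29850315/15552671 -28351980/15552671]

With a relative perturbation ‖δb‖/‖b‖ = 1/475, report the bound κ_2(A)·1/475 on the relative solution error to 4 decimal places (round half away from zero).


0.8302

AᵀA = [3950024266521/836974308769 3761881738020/836974308769; 3761881738020/836974308769 3582792954000/836974308769]; tr = 8956976481/995213209, det = 518400/995213209
solving λ² − 8956976481/995213209·λ + 518400/995213209 = 0 gives λ = 9, 57600/995213209
κ_2(A) = √(λ_max/λ_min) = √(9 / (57600/995213209)) = 394.3375
worst-case relative error ≤ 394.3375 × 1/475 = 0.8302


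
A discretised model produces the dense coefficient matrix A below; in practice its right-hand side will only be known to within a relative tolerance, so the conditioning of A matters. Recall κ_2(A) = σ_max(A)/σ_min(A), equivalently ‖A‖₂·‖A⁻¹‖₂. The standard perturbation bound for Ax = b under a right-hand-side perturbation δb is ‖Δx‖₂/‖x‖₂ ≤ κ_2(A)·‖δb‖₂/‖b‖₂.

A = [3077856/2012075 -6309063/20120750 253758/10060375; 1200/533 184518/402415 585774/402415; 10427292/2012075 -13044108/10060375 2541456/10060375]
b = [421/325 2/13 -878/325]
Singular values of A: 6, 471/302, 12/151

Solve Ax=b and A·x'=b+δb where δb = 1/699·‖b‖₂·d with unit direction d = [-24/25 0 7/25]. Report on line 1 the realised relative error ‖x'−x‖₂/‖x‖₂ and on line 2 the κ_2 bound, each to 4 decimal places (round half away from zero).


σ_max = 6, σ_min = 12/151
condition number: 6 ÷ (12/151) = 75.5000
bound on ‖Δx‖/‖x‖: κ·ε = 75.5000·1/699 = 0.1080
solve Ax = b  →  x = [5.1992 20.0855 -14.2627]
2-norm of b is 3.0000; of x, 25.1770
δb = ε·‖b‖·d = [-0.0041 0.0000 0.0012]; solving A·Δx = δb gives ‖Δx‖ = 0.0540
realised ‖Δx‖/‖x‖ = 0.0021
tightness: 0.0021 against a bound of 0.1080 (unrounded ratio ≈ 0.0199)

0.0021
0.1080
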